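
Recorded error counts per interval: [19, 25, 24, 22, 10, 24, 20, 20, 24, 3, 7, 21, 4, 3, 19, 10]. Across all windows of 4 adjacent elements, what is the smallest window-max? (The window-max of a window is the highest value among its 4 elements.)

19

[19, 25, 24, 22] → max 25
[25, 24, 22, 10] → max 25
[24, 22, 10, 24] → max 24
[22, 10, 24, 20] → max 24
[10, 24, 20, 20] → max 24
[24, 20, 20, 24] → max 24
[20, 20, 24, 3] → max 24
[20, 24, 3, 7] → max 24
[24, 3, 7, 21] → max 24
[3, 7, 21, 4] → max 21
[7, 21, 4, 3] → max 21
[21, 4, 3, 19] → max 21
[4, 3, 19, 10] → max 19
Smallest of these is 19.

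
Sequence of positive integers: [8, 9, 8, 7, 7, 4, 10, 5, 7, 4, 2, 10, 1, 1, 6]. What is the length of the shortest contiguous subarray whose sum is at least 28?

4

add 8: running sum 8 < 28
add 9: running sum 17 < 28
add 8: running sum 25 < 28
end 3: [8, 9, 8, 7] sum 32, len 4
end 4: [9, 8, 7, 7] sum 31, len 4
end 5: [9, 8, 7, 7, 4] sum 35, len 5
end 6: [7, 7, 4, 10] sum 28, len 4
end 7: [7, 7, 4, 10, 5] sum 33, len 5
end 8: [7, 4, 10, 5, 7] sum 33, len 5
end 9: [4, 10, 5, 7, 4] sum 30, len 5
end 10: [10, 5, 7, 4, 2] sum 28, len 5
end 11: [5, 7, 4, 2, 10] sum 28, len 5
end 12: [5, 7, 4, 2, 10, 1] sum 29, len 6
end 13: [5, 7, 4, 2, 10, 1, 1] sum 30, len 7
end 14: [7, 4, 2, 10, 1, 1, 6] sum 31, len 7
Shortest qualifying length: 4.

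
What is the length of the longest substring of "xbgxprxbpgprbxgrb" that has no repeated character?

5

add x: [x] len 1
add b: [x, b] len 2
add g: [x, b, g] len 3
add x (repeat x, move left end past it): [b, g, x] len 3
add p: [b, g, x, p] len 4
add r: [b, g, x, p, r] len 5
add x (repeat x, move left end past it): [p, r, x] len 3
add b: [p, r, x, b] len 4
add p (repeat p, move left end past it): [r, x, b, p] len 4
add g: [r, x, b, p, g] len 5
add p (repeat p, move left end past it): [g, p] len 2
add r: [g, p, r] len 3
add b: [g, p, r, b] len 4
add x: [g, p, r, b, x] len 5
add g (repeat g, move left end past it): [p, r, b, x, g] len 5
add r (repeat r, move left end past it): [b, x, g, r] len 4
add b (repeat b, move left end past it): [x, g, r, b] len 4
Longest all-distinct length: 5.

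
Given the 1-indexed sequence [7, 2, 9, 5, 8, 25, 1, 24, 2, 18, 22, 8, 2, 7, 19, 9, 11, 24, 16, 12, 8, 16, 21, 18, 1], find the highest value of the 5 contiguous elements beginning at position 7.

24

Elements at indices 7..11: 1, 24, 2, 18, 22
max(1, 24, 2, 18, 22) = 24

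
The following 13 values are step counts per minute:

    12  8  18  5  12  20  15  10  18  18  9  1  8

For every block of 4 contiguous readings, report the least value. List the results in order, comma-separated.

(12, 8, 18, 5) → min 5
(8, 18, 5, 12) → min 5
(18, 5, 12, 20) → min 5
(5, 12, 20, 15) → min 5
(12, 20, 15, 10) → min 10
(20, 15, 10, 18) → min 10
(15, 10, 18, 18) → min 10
(10, 18, 18, 9) → min 9
(18, 18, 9, 1) → min 1
(18, 9, 1, 8) → min 1

5, 5, 5, 5, 10, 10, 10, 9, 1, 1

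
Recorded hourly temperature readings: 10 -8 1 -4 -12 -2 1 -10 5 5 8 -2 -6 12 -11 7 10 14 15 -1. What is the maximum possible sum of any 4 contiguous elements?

46

(10, -8, 1, -4) → sum -1
(-8, 1, -4, -12) → sum -23
(1, -4, -12, -2) → sum -17
(-4, -12, -2, 1) → sum -17
(-12, -2, 1, -10) → sum -23
(-2, 1, -10, 5) → sum -6
(1, -10, 5, 5) → sum 1
(-10, 5, 5, 8) → sum 8
(5, 5, 8, -2) → sum 16
(5, 8, -2, -6) → sum 5
(8, -2, -6, 12) → sum 12
(-2, -6, 12, -11) → sum -7
(-6, 12, -11, 7) → sum 2
(12, -11, 7, 10) → sum 18
(-11, 7, 10, 14) → sum 20
(7, 10, 14, 15) → sum 46
(10, 14, 15, -1) → sum 38
Maximum of these is 46.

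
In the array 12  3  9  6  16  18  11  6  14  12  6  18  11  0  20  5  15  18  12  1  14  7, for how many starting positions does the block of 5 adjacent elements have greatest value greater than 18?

5

[12, 3, 9, 6, 16] → max 16
[3, 9, 6, 16, 18] → max 18
[9, 6, 16, 18, 11] → max 18
[6, 16, 18, 11, 6] → max 18
[16, 18, 11, 6, 14] → max 18
[18, 11, 6, 14, 12] → max 18
[11, 6, 14, 12, 6] → max 14
[6, 14, 12, 6, 18] → max 18
[14, 12, 6, 18, 11] → max 18
[12, 6, 18, 11, 0] → max 18
[6, 18, 11, 0, 20] → max 20  > 18 ✓
[18, 11, 0, 20, 5] → max 20  > 18 ✓
[11, 0, 20, 5, 15] → max 20  > 18 ✓
[0, 20, 5, 15, 18] → max 20  > 18 ✓
[20, 5, 15, 18, 12] → max 20  > 18 ✓
[5, 15, 18, 12, 1] → max 18
[15, 18, 12, 1, 14] → max 18
[18, 12, 1, 14, 7] → max 18
5 windows satisfy the condition.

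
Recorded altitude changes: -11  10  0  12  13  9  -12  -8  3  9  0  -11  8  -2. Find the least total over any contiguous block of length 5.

Each size-5 window and its sum:
[-11, 10, 0, 12, 13] → sum 24
[10, 0, 12, 13, 9] → sum 44
[0, 12, 13, 9, -12] → sum 22
[12, 13, 9, -12, -8] → sum 14
[13, 9, -12, -8, 3] → sum 5
[9, -12, -8, 3, 9] → sum 1
[-12, -8, 3, 9, 0] → sum -8
[-8, 3, 9, 0, -11] → sum -7
[3, 9, 0, -11, 8] → sum 9
[9, 0, -11, 8, -2] → sum 4
Least of these is -8.

-8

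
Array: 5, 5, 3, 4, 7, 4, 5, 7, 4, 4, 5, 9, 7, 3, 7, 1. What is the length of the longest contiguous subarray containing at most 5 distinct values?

[5] 1 distinct, len 1
[5, 5] 1 distinct, len 2
[5, 5, 3] 2 distinct, len 3
[5, 5, 3, 4] 3 distinct, len 4
[5, 5, 3, 4, 7] 4 distinct, len 5
[5, 5, 3, 4, 7, 4] 4 distinct, len 6
[5, 5, 3, 4, 7, 4, 5] 4 distinct, len 7
[5, 5, 3, 4, 7, 4, 5, 7] 4 distinct, len 8
[5, 5, 3, 4, 7, 4, 5, 7, 4] 4 distinct, len 9
[5, 5, 3, 4, 7, 4, 5, 7, 4, 4] 4 distinct, len 10
[5, 5, 3, 4, 7, 4, 5, 7, 4, 4, 5] 4 distinct, len 11
[5, 5, 3, 4, 7, 4, 5, 7, 4, 4, 5, 9] 5 distinct, len 12
[5, 5, 3, 4, 7, 4, 5, 7, 4, 4, 5, 9, 7] 5 distinct, len 13
[5, 5, 3, 4, 7, 4, 5, 7, 4, 4, 5, 9, 7, 3] 5 distinct, len 14
[5, 5, 3, 4, 7, 4, 5, 7, 4, 4, 5, 9, 7, 3, 7] 5 distinct, len 15
[5, 9, 7, 3, 7, 1] 5 distinct, len 6
Longest length with ≤5 distinct: 15.

15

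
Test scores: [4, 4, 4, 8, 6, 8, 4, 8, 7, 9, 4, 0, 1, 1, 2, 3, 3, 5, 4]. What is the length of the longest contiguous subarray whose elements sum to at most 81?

Extend to the right; shrink from the left whenever the sum exceeds 81:
add 4: [4] sum 4, len 1
add 4: [4, 4] sum 8, len 2
add 4: [4, 4, 4] sum 12, len 3
add 8: [4, 4, 4, 8] sum 20, len 4
add 6: [4, 4, 4, 8, 6] sum 26, len 5
add 8: [4, 4, 4, 8, 6, 8] sum 34, len 6
add 4: [4, 4, 4, 8, 6, 8, 4] sum 38, len 7
add 8: [4, 4, 4, 8, 6, 8, 4, 8] sum 46, len 8
add 7: [4, 4, 4, 8, 6, 8, 4, 8, 7] sum 53, len 9
add 9: [4, 4, 4, 8, 6, 8, 4, 8, 7, 9] sum 62, len 10
add 4: [4, 4, 4, 8, 6, 8, 4, 8, 7, 9, 4] sum 66, len 11
add 0: [4, 4, 4, 8, 6, 8, 4, 8, 7, 9, 4, 0] sum 66, len 12
add 1: [4, 4, 4, 8, 6, 8, 4, 8, 7, 9, 4, 0, 1] sum 67, len 13
add 1: [4, 4, 4, 8, 6, 8, 4, 8, 7, 9, 4, 0, 1, 1] sum 68, len 14
add 2: [4, 4, 4, 8, 6, 8, 4, 8, 7, 9, 4, 0, 1, 1, 2] sum 70, len 15
add 3: [4, 4, 4, 8, 6, 8, 4, 8, 7, 9, 4, 0, 1, 1, 2, 3] sum 73, len 16
add 3: [4, 4, 4, 8, 6, 8, 4, 8, 7, 9, 4, 0, 1, 1, 2, 3, 3] sum 76, len 17
add 5: [4, 4, 4, 8, 6, 8, 4, 8, 7, 9, 4, 0, 1, 1, 2, 3, 3, 5] sum 81, len 18
add 4: [4, 4, 8, 6, 8, 4, 8, 7, 9, 4, 0, 1, 1, 2, 3, 3, 5, 4] sum 81, len 18
Longest length seen: 18.

18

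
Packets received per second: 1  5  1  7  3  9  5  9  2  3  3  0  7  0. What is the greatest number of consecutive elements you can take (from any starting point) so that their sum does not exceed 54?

13

add 1: [1] sum 1, len 1
add 5: [1, 5] sum 6, len 2
add 1: [1, 5, 1] sum 7, len 3
add 7: [1, 5, 1, 7] sum 14, len 4
add 3: [1, 5, 1, 7, 3] sum 17, len 5
add 9: [1, 5, 1, 7, 3, 9] sum 26, len 6
add 5: [1, 5, 1, 7, 3, 9, 5] sum 31, len 7
add 9: [1, 5, 1, 7, 3, 9, 5, 9] sum 40, len 8
add 2: [1, 5, 1, 7, 3, 9, 5, 9, 2] sum 42, len 9
add 3: [1, 5, 1, 7, 3, 9, 5, 9, 2, 3] sum 45, len 10
add 3: [1, 5, 1, 7, 3, 9, 5, 9, 2, 3, 3] sum 48, len 11
add 0: [1, 5, 1, 7, 3, 9, 5, 9, 2, 3, 3, 0] sum 48, len 12
add 7: [5, 1, 7, 3, 9, 5, 9, 2, 3, 3, 0, 7] sum 54, len 12
add 0: [5, 1, 7, 3, 9, 5, 9, 2, 3, 3, 0, 7, 0] sum 54, len 13
Longest length seen: 13.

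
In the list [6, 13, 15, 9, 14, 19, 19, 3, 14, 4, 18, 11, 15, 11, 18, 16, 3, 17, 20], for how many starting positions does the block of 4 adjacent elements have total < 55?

6 13 15 9 → sum 43  < 55 ✓
13 15 9 14 → sum 51  < 55 ✓
15 9 14 19 → sum 57
9 14 19 19 → sum 61
14 19 19 3 → sum 55
19 19 3 14 → sum 55
19 3 14 4 → sum 40  < 55 ✓
3 14 4 18 → sum 39  < 55 ✓
14 4 18 11 → sum 47  < 55 ✓
4 18 11 15 → sum 48  < 55 ✓
18 11 15 11 → sum 55
11 15 11 18 → sum 55
15 11 18 16 → sum 60
11 18 16 3 → sum 48  < 55 ✓
18 16 3 17 → sum 54  < 55 ✓
16 3 17 20 → sum 56
8 windows satisfy the condition.

8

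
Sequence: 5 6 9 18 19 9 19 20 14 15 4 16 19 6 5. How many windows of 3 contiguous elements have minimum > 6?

6

(5, 6, 9) → min 5
(6, 9, 18) → min 6
(9, 18, 19) → min 9  > 6 ✓
(18, 19, 9) → min 9  > 6 ✓
(19, 9, 19) → min 9  > 6 ✓
(9, 19, 20) → min 9  > 6 ✓
(19, 20, 14) → min 14  > 6 ✓
(20, 14, 15) → min 14  > 6 ✓
(14, 15, 4) → min 4
(15, 4, 16) → min 4
(4, 16, 19) → min 4
(16, 19, 6) → min 6
(19, 6, 5) → min 5
6 windows satisfy the condition.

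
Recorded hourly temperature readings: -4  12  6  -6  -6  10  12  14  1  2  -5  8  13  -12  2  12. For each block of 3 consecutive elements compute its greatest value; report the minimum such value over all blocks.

-4 12 6 → max 12
12 6 -6 → max 12
6 -6 -6 → max 6
-6 -6 10 → max 10
-6 10 12 → max 12
10 12 14 → max 14
12 14 1 → max 14
14 1 2 → max 14
1 2 -5 → max 2
2 -5 8 → max 8
-5 8 13 → max 13
8 13 -12 → max 13
13 -12 2 → max 13
-12 2 12 → max 12
Minimum of these is 2.

2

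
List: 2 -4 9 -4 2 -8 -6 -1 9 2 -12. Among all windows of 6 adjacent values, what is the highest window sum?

-2

(2, -4, 9, -4, 2, -8) → sum -3
(-4, 9, -4, 2, -8, -6) → sum -11
(9, -4, 2, -8, -6, -1) → sum -8
(-4, 2, -8, -6, -1, 9) → sum -8
(2, -8, -6, -1, 9, 2) → sum -2
(-8, -6, -1, 9, 2, -12) → sum -16
Highest of these is -2.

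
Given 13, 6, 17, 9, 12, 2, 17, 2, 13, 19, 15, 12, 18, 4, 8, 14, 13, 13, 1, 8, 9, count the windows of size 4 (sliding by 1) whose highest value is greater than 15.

13

(13, 6, 17, 9) → max 17  > 15 ✓
(6, 17, 9, 12) → max 17  > 15 ✓
(17, 9, 12, 2) → max 17  > 15 ✓
(9, 12, 2, 17) → max 17  > 15 ✓
(12, 2, 17, 2) → max 17  > 15 ✓
(2, 17, 2, 13) → max 17  > 15 ✓
(17, 2, 13, 19) → max 19  > 15 ✓
(2, 13, 19, 15) → max 19  > 15 ✓
(13, 19, 15, 12) → max 19  > 15 ✓
(19, 15, 12, 18) → max 19  > 15 ✓
(15, 12, 18, 4) → max 18  > 15 ✓
(12, 18, 4, 8) → max 18  > 15 ✓
(18, 4, 8, 14) → max 18  > 15 ✓
(4, 8, 14, 13) → max 14
(8, 14, 13, 13) → max 14
(14, 13, 13, 1) → max 14
(13, 13, 1, 8) → max 13
(13, 1, 8, 9) → max 13
13 windows satisfy the condition.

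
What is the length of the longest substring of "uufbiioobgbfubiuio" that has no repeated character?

[u] len 1
[u] len 1
[u, f] len 2
[u, f, b] len 3
[u, f, b, i] len 4
[i] len 1
[i, o] len 2
[o] len 1
[o, b] len 2
[o, b, g] len 3
[g, b] len 2
[g, b, f] len 3
[g, b, f, u] len 4
[f, u, b] len 3
[f, u, b, i] len 4
[b, i, u] len 3
[u, i] len 2
[u, i, o] len 3
Longest all-distinct length: 4.

4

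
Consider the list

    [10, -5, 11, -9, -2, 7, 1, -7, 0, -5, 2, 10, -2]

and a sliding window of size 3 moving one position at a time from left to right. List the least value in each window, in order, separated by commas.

(10, -5, 11) → min -5
(-5, 11, -9) → min -9
(11, -9, -2) → min -9
(-9, -2, 7) → min -9
(-2, 7, 1) → min -2
(7, 1, -7) → min -7
(1, -7, 0) → min -7
(-7, 0, -5) → min -7
(0, -5, 2) → min -5
(-5, 2, 10) → min -5
(2, 10, -2) → min -2

-5, -9, -9, -9, -2, -7, -7, -7, -5, -5, -2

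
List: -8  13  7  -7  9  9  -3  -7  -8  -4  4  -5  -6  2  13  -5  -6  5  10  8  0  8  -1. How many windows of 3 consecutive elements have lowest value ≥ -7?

[-8, 13, 7] → min -8
[13, 7, -7] → min -7  ≥ -7 ✓
[7, -7, 9] → min -7  ≥ -7 ✓
[-7, 9, 9] → min -7  ≥ -7 ✓
[9, 9, -3] → min -3  ≥ -7 ✓
[9, -3, -7] → min -7  ≥ -7 ✓
[-3, -7, -8] → min -8
[-7, -8, -4] → min -8
[-8, -4, 4] → min -8
[-4, 4, -5] → min -5  ≥ -7 ✓
[4, -5, -6] → min -6  ≥ -7 ✓
[-5, -6, 2] → min -6  ≥ -7 ✓
[-6, 2, 13] → min -6  ≥ -7 ✓
[2, 13, -5] → min -5  ≥ -7 ✓
[13, -5, -6] → min -6  ≥ -7 ✓
[-5, -6, 5] → min -6  ≥ -7 ✓
[-6, 5, 10] → min -6  ≥ -7 ✓
[5, 10, 8] → min 5  ≥ -7 ✓
[10, 8, 0] → min 0  ≥ -7 ✓
[8, 0, 8] → min 0  ≥ -7 ✓
[0, 8, -1] → min -1  ≥ -7 ✓
17 windows satisfy the condition.

17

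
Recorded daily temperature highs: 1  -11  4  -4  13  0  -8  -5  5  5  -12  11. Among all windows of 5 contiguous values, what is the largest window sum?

5

(1, -11, 4, -4, 13) → sum 3
(-11, 4, -4, 13, 0) → sum 2
(4, -4, 13, 0, -8) → sum 5
(-4, 13, 0, -8, -5) → sum -4
(13, 0, -8, -5, 5) → sum 5
(0, -8, -5, 5, 5) → sum -3
(-8, -5, 5, 5, -12) → sum -15
(-5, 5, 5, -12, 11) → sum 4
Largest of these is 5.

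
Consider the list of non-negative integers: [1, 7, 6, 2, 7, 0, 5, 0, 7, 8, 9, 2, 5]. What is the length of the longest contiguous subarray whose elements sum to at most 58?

Extend to the right; shrink from the left whenever the sum exceeds 58:
add 1: [1] sum 1, len 1
add 7: [1, 7] sum 8, len 2
add 6: [1, 7, 6] sum 14, len 3
add 2: [1, 7, 6, 2] sum 16, len 4
add 7: [1, 7, 6, 2, 7] sum 23, len 5
add 0: [1, 7, 6, 2, 7, 0] sum 23, len 6
add 5: [1, 7, 6, 2, 7, 0, 5] sum 28, len 7
add 0: [1, 7, 6, 2, 7, 0, 5, 0] sum 28, len 8
add 7: [1, 7, 6, 2, 7, 0, 5, 0, 7] sum 35, len 9
add 8: [1, 7, 6, 2, 7, 0, 5, 0, 7, 8] sum 43, len 10
add 9: [1, 7, 6, 2, 7, 0, 5, 0, 7, 8, 9] sum 52, len 11
add 2: [1, 7, 6, 2, 7, 0, 5, 0, 7, 8, 9, 2] sum 54, len 12
add 5: [7, 6, 2, 7, 0, 5, 0, 7, 8, 9, 2, 5] sum 58, len 12
Longest length seen: 12.

12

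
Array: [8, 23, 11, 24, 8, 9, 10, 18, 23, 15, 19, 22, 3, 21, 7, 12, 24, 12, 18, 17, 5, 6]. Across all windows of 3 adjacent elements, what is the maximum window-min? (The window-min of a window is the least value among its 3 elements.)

8 23 11 → min 8
23 11 24 → min 11
11 24 8 → min 8
24 8 9 → min 8
8 9 10 → min 8
9 10 18 → min 9
10 18 23 → min 10
18 23 15 → min 15
23 15 19 → min 15
15 19 22 → min 15
19 22 3 → min 3
22 3 21 → min 3
3 21 7 → min 3
21 7 12 → min 7
7 12 24 → min 7
12 24 12 → min 12
24 12 18 → min 12
12 18 17 → min 12
18 17 5 → min 5
17 5 6 → min 5
Maximum of these is 15.

15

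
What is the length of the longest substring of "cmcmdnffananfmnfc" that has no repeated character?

5

add c: [c] len 1
add m: [c, m] len 2
add c (repeat c, move left end past it): [m, c] len 2
add m (repeat m, move left end past it): [c, m] len 2
add d: [c, m, d] len 3
add n: [c, m, d, n] len 4
add f: [c, m, d, n, f] len 5
add f (repeat f, move left end past it): [f] len 1
add a: [f, a] len 2
add n: [f, a, n] len 3
add a (repeat a, move left end past it): [n, a] len 2
add n (repeat n, move left end past it): [a, n] len 2
add f: [a, n, f] len 3
add m: [a, n, f, m] len 4
add n (repeat n, move left end past it): [f, m, n] len 3
add f (repeat f, move left end past it): [m, n, f] len 3
add c: [m, n, f, c] len 4
Longest all-distinct length: 5.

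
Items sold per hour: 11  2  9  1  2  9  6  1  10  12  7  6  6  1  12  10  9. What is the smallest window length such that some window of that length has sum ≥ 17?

2

Extend right; whenever the sum reaches 17, record the length and shrink from the left:
add 11: running sum 11 < 17
add 2: running sum 13 < 17
end 2: [11, 2, 9] sum 22, len 3
end 3: [11, 2, 9, 1] sum 23, len 4
end 4: [11, 2, 9, 1, 2] sum 25, len 5
end 5: [9, 1, 2, 9] sum 21, len 4
end 6: [2, 9, 6] sum 17, len 3
end 7: [2, 9, 6, 1] sum 18, len 4
end 8: [6, 1, 10] sum 17, len 3
end 9: [10, 12] sum 22, len 2
end 10: [12, 7] sum 19, len 2
end 11: [12, 7, 6] sum 25, len 3
end 12: [7, 6, 6] sum 19, len 3
end 13: [7, 6, 6, 1] sum 20, len 4
end 14: [6, 1, 12] sum 19, len 3
end 15: [12, 10] sum 22, len 2
end 16: [10, 9] sum 19, len 2
Shortest qualifying length: 2.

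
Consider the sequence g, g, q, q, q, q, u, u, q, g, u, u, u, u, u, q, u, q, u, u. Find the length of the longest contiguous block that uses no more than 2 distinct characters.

10

Extend right; when distinct count exceeds 2, shrink from the left:
add g: window [g] (1 distinct), len 1
add g: window [g, g] (1 distinct), len 2
add q: window [g, g, q] (2 distinct), len 3
add q: window [g, g, q, q] (2 distinct), len 4
add q: window [g, g, q, q, q] (2 distinct), len 5
add q: window [g, g, q, q, q, q] (2 distinct), len 6
add u: window [q, q, q, q, u] (2 distinct), len 5
add u: window [q, q, q, q, u, u] (2 distinct), len 6
add q: window [q, q, q, q, u, u, q] (2 distinct), len 7
add g: window [q, g] (2 distinct), len 2
add u: window [g, u] (2 distinct), len 2
add u: window [g, u, u] (2 distinct), len 3
add u: window [g, u, u, u] (2 distinct), len 4
add u: window [g, u, u, u, u] (2 distinct), len 5
add u: window [g, u, u, u, u, u] (2 distinct), len 6
add q: window [u, u, u, u, u, q] (2 distinct), len 6
add u: window [u, u, u, u, u, q, u] (2 distinct), len 7
add q: window [u, u, u, u, u, q, u, q] (2 distinct), len 8
add u: window [u, u, u, u, u, q, u, q, u] (2 distinct), len 9
add u: window [u, u, u, u, u, q, u, q, u, u] (2 distinct), len 10
Longest length with ≤2 distinct: 10.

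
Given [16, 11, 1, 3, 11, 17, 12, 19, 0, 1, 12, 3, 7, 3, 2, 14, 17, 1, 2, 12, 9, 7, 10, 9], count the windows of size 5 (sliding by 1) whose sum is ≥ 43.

(16, 11, 1, 3, 11) → sum 42
(11, 1, 3, 11, 17) → sum 43  ≥ 43 ✓
(1, 3, 11, 17, 12) → sum 44  ≥ 43 ✓
(3, 11, 17, 12, 19) → sum 62  ≥ 43 ✓
(11, 17, 12, 19, 0) → sum 59  ≥ 43 ✓
(17, 12, 19, 0, 1) → sum 49  ≥ 43 ✓
(12, 19, 0, 1, 12) → sum 44  ≥ 43 ✓
(19, 0, 1, 12, 3) → sum 35
(0, 1, 12, 3, 7) → sum 23
(1, 12, 3, 7, 3) → sum 26
(12, 3, 7, 3, 2) → sum 27
(3, 7, 3, 2, 14) → sum 29
(7, 3, 2, 14, 17) → sum 43  ≥ 43 ✓
(3, 2, 14, 17, 1) → sum 37
(2, 14, 17, 1, 2) → sum 36
(14, 17, 1, 2, 12) → sum 46  ≥ 43 ✓
(17, 1, 2, 12, 9) → sum 41
(1, 2, 12, 9, 7) → sum 31
(2, 12, 9, 7, 10) → sum 40
(12, 9, 7, 10, 9) → sum 47  ≥ 43 ✓
9 windows satisfy the condition.

9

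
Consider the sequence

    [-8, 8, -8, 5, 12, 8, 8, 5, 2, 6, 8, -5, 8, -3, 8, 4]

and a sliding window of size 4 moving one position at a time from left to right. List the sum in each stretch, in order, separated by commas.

-3, 17, 17, 33, 33, 23, 21, 21, 11, 17, 8, 8, 17

(-8, 8, -8, 5) → sum -3
(8, -8, 5, 12) → sum 17
(-8, 5, 12, 8) → sum 17
(5, 12, 8, 8) → sum 33
(12, 8, 8, 5) → sum 33
(8, 8, 5, 2) → sum 23
(8, 5, 2, 6) → sum 21
(5, 2, 6, 8) → sum 21
(2, 6, 8, -5) → sum 11
(6, 8, -5, 8) → sum 17
(8, -5, 8, -3) → sum 8
(-5, 8, -3, 8) → sum 8
(8, -3, 8, 4) → sum 17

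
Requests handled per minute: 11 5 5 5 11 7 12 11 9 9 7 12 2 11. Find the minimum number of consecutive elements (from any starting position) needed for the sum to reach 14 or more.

Extend right; whenever the sum reaches 14, record the length and shrink from the left:
add 11: running sum 11 < 14
add 5: shortest ending here [11, 5] sum 16, len 2
add 5: shortest ending here [11, 5, 5] sum 21, len 3
add 5: shortest ending here [5, 5, 5] sum 15, len 3
add 11: shortest ending here [5, 11] sum 16, len 2
add 7: shortest ending here [11, 7] sum 18, len 2
add 12: shortest ending here [7, 12] sum 19, len 2
add 11: shortest ending here [12, 11] sum 23, len 2
add 9: shortest ending here [11, 9] sum 20, len 2
add 9: shortest ending here [9, 9] sum 18, len 2
add 7: shortest ending here [9, 7] sum 16, len 2
add 12: shortest ending here [7, 12] sum 19, len 2
add 2: shortest ending here [12, 2] sum 14, len 2
add 11: shortest ending here [12, 2, 11] sum 25, len 3
Shortest qualifying length: 2.

2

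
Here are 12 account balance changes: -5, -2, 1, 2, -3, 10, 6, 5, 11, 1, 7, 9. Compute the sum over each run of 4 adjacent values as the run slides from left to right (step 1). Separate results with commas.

-4, -2, 10, 15, 18, 32, 23, 24, 28

[-5, -2, 1, 2] → sum -4
[-2, 1, 2, -3] → sum -2
[1, 2, -3, 10] → sum 10
[2, -3, 10, 6] → sum 15
[-3, 10, 6, 5] → sum 18
[10, 6, 5, 11] → sum 32
[6, 5, 11, 1] → sum 23
[5, 11, 1, 7] → sum 24
[11, 1, 7, 9] → sum 28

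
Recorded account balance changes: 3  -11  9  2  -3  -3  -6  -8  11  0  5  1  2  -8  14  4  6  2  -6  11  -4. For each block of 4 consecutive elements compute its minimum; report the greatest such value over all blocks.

2

[3, -11, 9, 2] → min -11
[-11, 9, 2, -3] → min -11
[9, 2, -3, -3] → min -3
[2, -3, -3, -6] → min -6
[-3, -3, -6, -8] → min -8
[-3, -6, -8, 11] → min -8
[-6, -8, 11, 0] → min -8
[-8, 11, 0, 5] → min -8
[11, 0, 5, 1] → min 0
[0, 5, 1, 2] → min 0
[5, 1, 2, -8] → min -8
[1, 2, -8, 14] → min -8
[2, -8, 14, 4] → min -8
[-8, 14, 4, 6] → min -8
[14, 4, 6, 2] → min 2
[4, 6, 2, -6] → min -6
[6, 2, -6, 11] → min -6
[2, -6, 11, -4] → min -6
Greatest of these is 2.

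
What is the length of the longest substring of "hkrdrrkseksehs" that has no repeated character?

add h: [h] len 1
add k: [h, k] len 2
add r: [h, k, r] len 3
add d: [h, k, r, d] len 4
add r (repeat r, move left end past it): [d, r] len 2
add r (repeat r, move left end past it): [r] len 1
add k: [r, k] len 2
add s: [r, k, s] len 3
add e: [r, k, s, e] len 4
add k (repeat k, move left end past it): [s, e, k] len 3
add s (repeat s, move left end past it): [e, k, s] len 3
add e (repeat e, move left end past it): [k, s, e] len 3
add h: [k, s, e, h] len 4
add s (repeat s, move left end past it): [e, h, s] len 3
Longest all-distinct length: 4.

4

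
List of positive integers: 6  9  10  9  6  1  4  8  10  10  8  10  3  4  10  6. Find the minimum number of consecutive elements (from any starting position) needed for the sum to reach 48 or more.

6

Extend right; whenever the sum reaches 48, record the length and shrink from the left:
add 6: running sum 6 < 48
add 9: running sum 15 < 48
add 10: running sum 25 < 48
add 9: running sum 34 < 48
add 6: running sum 40 < 48
add 1: running sum 41 < 48
add 4: running sum 45 < 48
add 8: shortest ending here [6, 9, 10, 9, 6, 1, 4, 8] sum 53, len 8
add 10: shortest ending here [10, 9, 6, 1, 4, 8, 10] sum 48, len 7
add 10: shortest ending here [9, 6, 1, 4, 8, 10, 10] sum 48, len 7
add 8: shortest ending here [9, 6, 1, 4, 8, 10, 10, 8] sum 56, len 8
add 10: shortest ending here [4, 8, 10, 10, 8, 10] sum 50, len 6
add 3: shortest ending here [8, 10, 10, 8, 10, 3] sum 49, len 6
add 4: shortest ending here [8, 10, 10, 8, 10, 3, 4] sum 53, len 7
add 10: shortest ending here [10, 10, 8, 10, 3, 4, 10] sum 55, len 7
add 6: shortest ending here [10, 8, 10, 3, 4, 10, 6] sum 51, len 7
Shortest qualifying length: 6.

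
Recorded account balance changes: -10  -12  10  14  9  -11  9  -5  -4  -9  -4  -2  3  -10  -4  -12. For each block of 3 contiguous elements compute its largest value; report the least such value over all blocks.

[-10, -12, 10] → max 10
[-12, 10, 14] → max 14
[10, 14, 9] → max 14
[14, 9, -11] → max 14
[9, -11, 9] → max 9
[-11, 9, -5] → max 9
[9, -5, -4] → max 9
[-5, -4, -9] → max -4
[-4, -9, -4] → max -4
[-9, -4, -2] → max -2
[-4, -2, 3] → max 3
[-2, 3, -10] → max 3
[3, -10, -4] → max 3
[-10, -4, -12] → max -4
Least of these is -4.

-4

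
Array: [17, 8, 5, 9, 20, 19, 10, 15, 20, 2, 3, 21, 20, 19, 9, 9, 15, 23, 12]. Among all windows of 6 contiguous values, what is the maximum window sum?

95

Window sums for each of the 14 positions:
17 8 5 9 20 19 → sum 78
8 5 9 20 19 10 → sum 71
5 9 20 19 10 15 → sum 78
9 20 19 10 15 20 → sum 93
20 19 10 15 20 2 → sum 86
19 10 15 20 2 3 → sum 69
10 15 20 2 3 21 → sum 71
15 20 2 3 21 20 → sum 81
20 2 3 21 20 19 → sum 85
2 3 21 20 19 9 → sum 74
3 21 20 19 9 9 → sum 81
21 20 19 9 9 15 → sum 93
20 19 9 9 15 23 → sum 95
19 9 9 15 23 12 → sum 87
Maximum of these is 95.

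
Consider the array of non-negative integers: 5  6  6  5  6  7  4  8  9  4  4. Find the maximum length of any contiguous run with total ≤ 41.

add 5: [5] sum 5, len 1
add 6: [5, 6] sum 11, len 2
add 6: [5, 6, 6] sum 17, len 3
add 5: [5, 6, 6, 5] sum 22, len 4
add 6: [5, 6, 6, 5, 6] sum 28, len 5
add 7: [5, 6, 6, 5, 6, 7] sum 35, len 6
add 4: [5, 6, 6, 5, 6, 7, 4] sum 39, len 7
add 8: [6, 5, 6, 7, 4, 8] sum 36, len 6
add 9: [5, 6, 7, 4, 8, 9] sum 39, len 6
add 4: [6, 7, 4, 8, 9, 4] sum 38, len 6
add 4: [7, 4, 8, 9, 4, 4] sum 36, len 6
Longest length seen: 7.

7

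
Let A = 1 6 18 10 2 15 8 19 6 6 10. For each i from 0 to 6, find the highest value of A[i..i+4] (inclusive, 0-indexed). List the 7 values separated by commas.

[1, 6, 18, 10, 2] → max 18
[6, 18, 10, 2, 15] → max 18
[18, 10, 2, 15, 8] → max 18
[10, 2, 15, 8, 19] → max 19
[2, 15, 8, 19, 6] → max 19
[15, 8, 19, 6, 6] → max 19
[8, 19, 6, 6, 10] → max 19

18, 18, 18, 19, 19, 19, 19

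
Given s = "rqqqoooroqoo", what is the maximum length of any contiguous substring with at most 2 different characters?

[r] 1 distinct, len 1
[r, q] 2 distinct, len 2
[r, q, q] 2 distinct, len 3
[r, q, q, q] 2 distinct, len 4
[q, q, q, o] 2 distinct, len 4
[q, q, q, o, o] 2 distinct, len 5
[q, q, q, o, o, o] 2 distinct, len 6
[o, o, o, r] 2 distinct, len 4
[o, o, o, r, o] 2 distinct, len 5
[o, q] 2 distinct, len 2
[o, q, o] 2 distinct, len 3
[o, q, o, o] 2 distinct, len 4
Longest length with ≤2 distinct: 6.

6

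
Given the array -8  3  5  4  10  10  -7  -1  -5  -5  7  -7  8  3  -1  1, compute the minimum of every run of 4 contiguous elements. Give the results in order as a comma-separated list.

Sliding a size-4 window across the 16 values:
-8 3 5 4 → min -8
3 5 4 10 → min 3
5 4 10 10 → min 4
4 10 10 -7 → min -7
10 10 -7 -1 → min -7
10 -7 -1 -5 → min -7
-7 -1 -5 -5 → min -7
-1 -5 -5 7 → min -5
-5 -5 7 -7 → min -7
-5 7 -7 8 → min -7
7 -7 8 3 → min -7
-7 8 3 -1 → min -7
8 3 -1 1 → min -1

-8, 3, 4, -7, -7, -7, -7, -5, -7, -7, -7, -7, -1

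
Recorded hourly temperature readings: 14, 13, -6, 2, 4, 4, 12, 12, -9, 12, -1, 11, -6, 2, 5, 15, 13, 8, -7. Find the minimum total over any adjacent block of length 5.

14 13 -6 2 4 → sum 27
13 -6 2 4 4 → sum 17
-6 2 4 4 12 → sum 16
2 4 4 12 12 → sum 34
4 4 12 12 -9 → sum 23
4 12 12 -9 12 → sum 31
12 12 -9 12 -1 → sum 26
12 -9 12 -1 11 → sum 25
-9 12 -1 11 -6 → sum 7
12 -1 11 -6 2 → sum 18
-1 11 -6 2 5 → sum 11
11 -6 2 5 15 → sum 27
-6 2 5 15 13 → sum 29
2 5 15 13 8 → sum 43
5 15 13 8 -7 → sum 34
Minimum of these is 7.

7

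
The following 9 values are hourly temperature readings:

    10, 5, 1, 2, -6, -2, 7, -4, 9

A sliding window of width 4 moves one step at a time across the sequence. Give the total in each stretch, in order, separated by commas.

[10, 5, 1, 2] → sum 18
[5, 1, 2, -6] → sum 2
[1, 2, -6, -2] → sum -5
[2, -6, -2, 7] → sum 1
[-6, -2, 7, -4] → sum -5
[-2, 7, -4, 9] → sum 10

18, 2, -5, 1, -5, 10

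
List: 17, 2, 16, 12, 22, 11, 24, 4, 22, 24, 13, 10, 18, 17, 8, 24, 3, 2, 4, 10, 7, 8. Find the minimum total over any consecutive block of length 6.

34

Window sums for each of the 17 positions:
17 2 16 12 22 11 → sum 80
2 16 12 22 11 24 → sum 87
16 12 22 11 24 4 → sum 89
12 22 11 24 4 22 → sum 95
22 11 24 4 22 24 → sum 107
11 24 4 22 24 13 → sum 98
24 4 22 24 13 10 → sum 97
4 22 24 13 10 18 → sum 91
22 24 13 10 18 17 → sum 104
24 13 10 18 17 8 → sum 90
13 10 18 17 8 24 → sum 90
10 18 17 8 24 3 → sum 80
18 17 8 24 3 2 → sum 72
17 8 24 3 2 4 → sum 58
8 24 3 2 4 10 → sum 51
24 3 2 4 10 7 → sum 50
3 2 4 10 7 8 → sum 34
Minimum of these is 34.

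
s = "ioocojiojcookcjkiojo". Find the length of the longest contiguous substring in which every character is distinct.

5

add i: [i] len 1
add o: [i, o] len 2
add o (repeat o, move left end past it): [o] len 1
add c: [o, c] len 2
add o (repeat o, move left end past it): [c, o] len 2
add j: [c, o, j] len 3
add i: [c, o, j, i] len 4
add o (repeat o, move left end past it): [j, i, o] len 3
add j (repeat j, move left end past it): [i, o, j] len 3
add c: [i, o, j, c] len 4
add o (repeat o, move left end past it): [j, c, o] len 3
add o (repeat o, move left end past it): [o] len 1
add k: [o, k] len 2
add c: [o, k, c] len 3
add j: [o, k, c, j] len 4
add k (repeat k, move left end past it): [c, j, k] len 3
add i: [c, j, k, i] len 4
add o: [c, j, k, i, o] len 5
add j (repeat j, move left end past it): [k, i, o, j] len 4
add o (repeat o, move left end past it): [j, o] len 2
Longest all-distinct length: 5.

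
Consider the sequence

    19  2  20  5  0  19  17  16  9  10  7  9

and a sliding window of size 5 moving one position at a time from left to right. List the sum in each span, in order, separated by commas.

(19, 2, 20, 5, 0) → sum 46
(2, 20, 5, 0, 19) → sum 46
(20, 5, 0, 19, 17) → sum 61
(5, 0, 19, 17, 16) → sum 57
(0, 19, 17, 16, 9) → sum 61
(19, 17, 16, 9, 10) → sum 71
(17, 16, 9, 10, 7) → sum 59
(16, 9, 10, 7, 9) → sum 51

46, 46, 61, 57, 61, 71, 59, 51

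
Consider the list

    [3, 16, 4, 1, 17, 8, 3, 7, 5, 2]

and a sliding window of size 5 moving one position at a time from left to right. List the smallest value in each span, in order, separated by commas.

1, 1, 1, 1, 3, 2

Sliding a size-5 window across the 10 values:
[3, 16, 4, 1, 17] → min 1
[16, 4, 1, 17, 8] → min 1
[4, 1, 17, 8, 3] → min 1
[1, 17, 8, 3, 7] → min 1
[17, 8, 3, 7, 5] → min 3
[8, 3, 7, 5, 2] → min 2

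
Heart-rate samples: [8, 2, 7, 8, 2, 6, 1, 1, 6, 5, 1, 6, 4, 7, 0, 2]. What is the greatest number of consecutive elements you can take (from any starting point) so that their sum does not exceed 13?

4

Extend to the right; shrink from the left whenever the sum exceeds 13:
→ 8: sum 8, len 1
→ 2: sum 10, len 2
→ 7 (dropped 8): sum 9, len 2
→ 8 (dropped 2, 7): sum 8, len 1
→ 2: sum 10, len 2
→ 6 (dropped 8): sum 8, len 2
→ 1: sum 9, len 3
→ 1: sum 10, len 4
→ 6 (dropped 2, 6): sum 8, len 3
→ 5: sum 13, len 4
→ 1 (dropped 1): sum 13, len 4
→ 6 (dropped 1, 6): sum 12, len 3
→ 4 (dropped 5): sum 11, len 3
→ 7 (dropped 1, 6): sum 11, len 2
→ 0: sum 11, len 3
→ 2: sum 13, len 4
Longest length seen: 4.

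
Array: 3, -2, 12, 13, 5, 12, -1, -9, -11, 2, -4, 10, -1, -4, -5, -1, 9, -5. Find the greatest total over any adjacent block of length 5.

41

(3, -2, 12, 13, 5) → sum 31
(-2, 12, 13, 5, 12) → sum 40
(12, 13, 5, 12, -1) → sum 41
(13, 5, 12, -1, -9) → sum 20
(5, 12, -1, -9, -11) → sum -4
(12, -1, -9, -11, 2) → sum -7
(-1, -9, -11, 2, -4) → sum -23
(-9, -11, 2, -4, 10) → sum -12
(-11, 2, -4, 10, -1) → sum -4
(2, -4, 10, -1, -4) → sum 3
(-4, 10, -1, -4, -5) → sum -4
(10, -1, -4, -5, -1) → sum -1
(-1, -4, -5, -1, 9) → sum -2
(-4, -5, -1, 9, -5) → sum -6
Greatest of these is 41.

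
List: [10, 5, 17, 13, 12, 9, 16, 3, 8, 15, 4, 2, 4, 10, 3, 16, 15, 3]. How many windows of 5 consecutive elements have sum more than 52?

4

[10, 5, 17, 13, 12] → sum 57  > 52 ✓
[5, 17, 13, 12, 9] → sum 56  > 52 ✓
[17, 13, 12, 9, 16] → sum 67  > 52 ✓
[13, 12, 9, 16, 3] → sum 53  > 52 ✓
[12, 9, 16, 3, 8] → sum 48
[9, 16, 3, 8, 15] → sum 51
[16, 3, 8, 15, 4] → sum 46
[3, 8, 15, 4, 2] → sum 32
[8, 15, 4, 2, 4] → sum 33
[15, 4, 2, 4, 10] → sum 35
[4, 2, 4, 10, 3] → sum 23
[2, 4, 10, 3, 16] → sum 35
[4, 10, 3, 16, 15] → sum 48
[10, 3, 16, 15, 3] → sum 47
4 windows satisfy the condition.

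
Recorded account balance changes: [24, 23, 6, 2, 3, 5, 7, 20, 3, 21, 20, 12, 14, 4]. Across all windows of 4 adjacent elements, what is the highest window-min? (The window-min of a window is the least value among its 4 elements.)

12

Each size-4 window and its min:
[24, 23, 6, 2] → min 2
[23, 6, 2, 3] → min 2
[6, 2, 3, 5] → min 2
[2, 3, 5, 7] → min 2
[3, 5, 7, 20] → min 3
[5, 7, 20, 3] → min 3
[7, 20, 3, 21] → min 3
[20, 3, 21, 20] → min 3
[3, 21, 20, 12] → min 3
[21, 20, 12, 14] → min 12
[20, 12, 14, 4] → min 4
Highest of these is 12.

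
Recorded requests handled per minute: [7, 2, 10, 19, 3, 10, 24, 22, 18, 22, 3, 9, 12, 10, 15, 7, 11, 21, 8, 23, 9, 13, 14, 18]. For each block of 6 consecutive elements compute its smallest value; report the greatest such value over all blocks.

8

(7, 2, 10, 19, 3, 10) → min 2
(2, 10, 19, 3, 10, 24) → min 2
(10, 19, 3, 10, 24, 22) → min 3
(19, 3, 10, 24, 22, 18) → min 3
(3, 10, 24, 22, 18, 22) → min 3
(10, 24, 22, 18, 22, 3) → min 3
(24, 22, 18, 22, 3, 9) → min 3
(22, 18, 22, 3, 9, 12) → min 3
(18, 22, 3, 9, 12, 10) → min 3
(22, 3, 9, 12, 10, 15) → min 3
(3, 9, 12, 10, 15, 7) → min 3
(9, 12, 10, 15, 7, 11) → min 7
(12, 10, 15, 7, 11, 21) → min 7
(10, 15, 7, 11, 21, 8) → min 7
(15, 7, 11, 21, 8, 23) → min 7
(7, 11, 21, 8, 23, 9) → min 7
(11, 21, 8, 23, 9, 13) → min 8
(21, 8, 23, 9, 13, 14) → min 8
(8, 23, 9, 13, 14, 18) → min 8
Greatest of these is 8.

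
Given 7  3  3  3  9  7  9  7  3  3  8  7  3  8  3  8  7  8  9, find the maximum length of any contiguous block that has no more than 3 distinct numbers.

11

add 7: window [7] (1 distinct), len 1
add 3: window [7, 3] (2 distinct), len 2
add 3: window [7, 3, 3] (2 distinct), len 3
add 3: window [7, 3, 3, 3] (2 distinct), len 4
add 9: window [7, 3, 3, 3, 9] (3 distinct), len 5
add 7: window [7, 3, 3, 3, 9, 7] (3 distinct), len 6
add 9: window [7, 3, 3, 3, 9, 7, 9] (3 distinct), len 7
add 7: window [7, 3, 3, 3, 9, 7, 9, 7] (3 distinct), len 8
add 3: window [7, 3, 3, 3, 9, 7, 9, 7, 3] (3 distinct), len 9
add 3: window [7, 3, 3, 3, 9, 7, 9, 7, 3, 3] (3 distinct), len 10
add 8: window [7, 3, 3, 8] (3 distinct), len 4
add 7: window [7, 3, 3, 8, 7] (3 distinct), len 5
add 3: window [7, 3, 3, 8, 7, 3] (3 distinct), len 6
add 8: window [7, 3, 3, 8, 7, 3, 8] (3 distinct), len 7
add 3: window [7, 3, 3, 8, 7, 3, 8, 3] (3 distinct), len 8
add 8: window [7, 3, 3, 8, 7, 3, 8, 3, 8] (3 distinct), len 9
add 7: window [7, 3, 3, 8, 7, 3, 8, 3, 8, 7] (3 distinct), len 10
add 8: window [7, 3, 3, 8, 7, 3, 8, 3, 8, 7, 8] (3 distinct), len 11
add 9: window [8, 7, 8, 9] (3 distinct), len 4
Longest length with ≤3 distinct: 11.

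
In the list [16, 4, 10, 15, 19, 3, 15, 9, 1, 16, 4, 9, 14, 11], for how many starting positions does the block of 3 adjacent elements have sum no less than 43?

1

16 4 10 → sum 30
4 10 15 → sum 29
10 15 19 → sum 44  ≥ 43 ✓
15 19 3 → sum 37
19 3 15 → sum 37
3 15 9 → sum 27
15 9 1 → sum 25
9 1 16 → sum 26
1 16 4 → sum 21
16 4 9 → sum 29
4 9 14 → sum 27
9 14 11 → sum 34
1 window satisfy the condition.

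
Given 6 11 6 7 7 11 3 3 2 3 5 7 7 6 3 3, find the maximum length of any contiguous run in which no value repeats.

4

add 6: [6] len 1
add 11: [6, 11] len 2
add 6 (repeat 6, move left end past it): [11, 6] len 2
add 7: [11, 6, 7] len 3
add 7 (repeat 7, move left end past it): [7] len 1
add 11: [7, 11] len 2
add 3: [7, 11, 3] len 3
add 3 (repeat 3, move left end past it): [3] len 1
add 2: [3, 2] len 2
add 3 (repeat 3, move left end past it): [2, 3] len 2
add 5: [2, 3, 5] len 3
add 7: [2, 3, 5, 7] len 4
add 7 (repeat 7, move left end past it): [7] len 1
add 6: [7, 6] len 2
add 3: [7, 6, 3] len 3
add 3 (repeat 3, move left end past it): [3] len 1
Longest all-distinct length: 4.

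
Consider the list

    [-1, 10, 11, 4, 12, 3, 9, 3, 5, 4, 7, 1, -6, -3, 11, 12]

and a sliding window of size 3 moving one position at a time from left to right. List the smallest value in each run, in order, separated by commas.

Sliding a size-3 window across the 16 values:
-1 10 11 → min -1
10 11 4 → min 4
11 4 12 → min 4
4 12 3 → min 3
12 3 9 → min 3
3 9 3 → min 3
9 3 5 → min 3
3 5 4 → min 3
5 4 7 → min 4
4 7 1 → min 1
7 1 -6 → min -6
1 -6 -3 → min -6
-6 -3 11 → min -6
-3 11 12 → min -3

-1, 4, 4, 3, 3, 3, 3, 3, 4, 1, -6, -6, -6, -3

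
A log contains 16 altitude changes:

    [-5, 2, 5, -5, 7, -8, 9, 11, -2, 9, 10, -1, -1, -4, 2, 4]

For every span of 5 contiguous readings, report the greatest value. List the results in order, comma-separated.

-5 2 5 -5 7 → max 7
2 5 -5 7 -8 → max 7
5 -5 7 -8 9 → max 9
-5 7 -8 9 11 → max 11
7 -8 9 11 -2 → max 11
-8 9 11 -2 9 → max 11
9 11 -2 9 10 → max 11
11 -2 9 10 -1 → max 11
-2 9 10 -1 -1 → max 10
9 10 -1 -1 -4 → max 10
10 -1 -1 -4 2 → max 10
-1 -1 -4 2 4 → max 4

7, 7, 9, 11, 11, 11, 11, 11, 10, 10, 10, 4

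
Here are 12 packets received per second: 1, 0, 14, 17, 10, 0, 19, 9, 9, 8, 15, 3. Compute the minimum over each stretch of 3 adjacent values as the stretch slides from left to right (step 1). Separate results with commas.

(1, 0, 14) → min 0
(0, 14, 17) → min 0
(14, 17, 10) → min 10
(17, 10, 0) → min 0
(10, 0, 19) → min 0
(0, 19, 9) → min 0
(19, 9, 9) → min 9
(9, 9, 8) → min 8
(9, 8, 15) → min 8
(8, 15, 3) → min 3

0, 0, 10, 0, 0, 0, 9, 8, 8, 3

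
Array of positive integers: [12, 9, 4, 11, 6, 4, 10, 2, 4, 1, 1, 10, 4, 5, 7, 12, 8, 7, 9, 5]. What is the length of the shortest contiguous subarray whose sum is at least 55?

7

add 12: running sum 12 < 55
add 9: running sum 21 < 55
add 4: running sum 25 < 55
add 11: running sum 36 < 55
add 6: running sum 42 < 55
add 4: running sum 46 < 55
add 10: shortest ending here [12, 9, 4, 11, 6, 4, 10] sum 56, len 7
add 2: shortest ending here [12, 9, 4, 11, 6, 4, 10, 2] sum 58, len 8
add 4: shortest ending here [12, 9, 4, 11, 6, 4, 10, 2, 4] sum 62, len 9
add 1: shortest ending here [12, 9, 4, 11, 6, 4, 10, 2, 4, 1] sum 63, len 10
add 1: shortest ending here [12, 9, 4, 11, 6, 4, 10, 2, 4, 1, 1] sum 64, len 11
add 10: shortest ending here [9, 4, 11, 6, 4, 10, 2, 4, 1, 1, 10] sum 62, len 11
add 4: shortest ending here [4, 11, 6, 4, 10, 2, 4, 1, 1, 10, 4] sum 57, len 11
add 5: shortest ending here [11, 6, 4, 10, 2, 4, 1, 1, 10, 4, 5] sum 58, len 11
add 7: shortest ending here [11, 6, 4, 10, 2, 4, 1, 1, 10, 4, 5, 7] sum 65, len 12
add 12: shortest ending here [10, 2, 4, 1, 1, 10, 4, 5, 7, 12] sum 56, len 10
add 8: shortest ending here [10, 2, 4, 1, 1, 10, 4, 5, 7, 12, 8] sum 64, len 11
add 7: shortest ending here [1, 1, 10, 4, 5, 7, 12, 8, 7] sum 55, len 9
add 9: shortest ending here [10, 4, 5, 7, 12, 8, 7, 9] sum 62, len 8
add 5: shortest ending here [4, 5, 7, 12, 8, 7, 9, 5] sum 57, len 8
Shortest qualifying length: 7.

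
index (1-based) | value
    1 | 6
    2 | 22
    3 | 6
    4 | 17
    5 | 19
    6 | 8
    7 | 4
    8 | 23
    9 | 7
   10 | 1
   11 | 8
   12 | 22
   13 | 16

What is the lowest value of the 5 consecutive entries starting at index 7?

1

Elements at indices 7..11: 4, 23, 7, 1, 8
min(4, 23, 7, 1, 8) = 1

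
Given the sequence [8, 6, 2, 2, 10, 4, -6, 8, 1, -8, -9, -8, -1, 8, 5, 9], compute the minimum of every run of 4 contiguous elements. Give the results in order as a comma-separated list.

[8, 6, 2, 2] → min 2
[6, 2, 2, 10] → min 2
[2, 2, 10, 4] → min 2
[2, 10, 4, -6] → min -6
[10, 4, -6, 8] → min -6
[4, -6, 8, 1] → min -6
[-6, 8, 1, -8] → min -8
[8, 1, -8, -9] → min -9
[1, -8, -9, -8] → min -9
[-8, -9, -8, -1] → min -9
[-9, -8, -1, 8] → min -9
[-8, -1, 8, 5] → min -8
[-1, 8, 5, 9] → min -1

2, 2, 2, -6, -6, -6, -8, -9, -9, -9, -9, -8, -1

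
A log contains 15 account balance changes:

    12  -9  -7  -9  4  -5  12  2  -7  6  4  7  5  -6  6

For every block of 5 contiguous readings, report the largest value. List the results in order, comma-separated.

12, 4, 12, 12, 12, 12, 12, 7, 7, 7, 7

12 -9 -7 -9 4 → max 12
-9 -7 -9 4 -5 → max 4
-7 -9 4 -5 12 → max 12
-9 4 -5 12 2 → max 12
4 -5 12 2 -7 → max 12
-5 12 2 -7 6 → max 12
12 2 -7 6 4 → max 12
2 -7 6 4 7 → max 7
-7 6 4 7 5 → max 7
6 4 7 5 -6 → max 7
4 7 5 -6 6 → max 7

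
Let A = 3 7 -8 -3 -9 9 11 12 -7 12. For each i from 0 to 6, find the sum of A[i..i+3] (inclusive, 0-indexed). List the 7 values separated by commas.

Sliding a size-4 window across the 10 values:
(3, 7, -8, -3) → sum -1
(7, -8, -3, -9) → sum -13
(-8, -3, -9, 9) → sum -11
(-3, -9, 9, 11) → sum 8
(-9, 9, 11, 12) → sum 23
(9, 11, 12, -7) → sum 25
(11, 12, -7, 12) → sum 28

-1, -13, -11, 8, 23, 25, 28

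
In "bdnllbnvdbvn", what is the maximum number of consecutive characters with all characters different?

add b: [b] len 1
add d: [b, d] len 2
add n: [b, d, n] len 3
add l: [b, d, n, l] len 4
add l (repeat l, move left end past it): [l] len 1
add b: [l, b] len 2
add n: [l, b, n] len 3
add v: [l, b, n, v] len 4
add d: [l, b, n, v, d] len 5
add b (repeat b, move left end past it): [n, v, d, b] len 4
add v (repeat v, move left end past it): [d, b, v] len 3
add n: [d, b, v, n] len 4
Longest all-distinct length: 5.

5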